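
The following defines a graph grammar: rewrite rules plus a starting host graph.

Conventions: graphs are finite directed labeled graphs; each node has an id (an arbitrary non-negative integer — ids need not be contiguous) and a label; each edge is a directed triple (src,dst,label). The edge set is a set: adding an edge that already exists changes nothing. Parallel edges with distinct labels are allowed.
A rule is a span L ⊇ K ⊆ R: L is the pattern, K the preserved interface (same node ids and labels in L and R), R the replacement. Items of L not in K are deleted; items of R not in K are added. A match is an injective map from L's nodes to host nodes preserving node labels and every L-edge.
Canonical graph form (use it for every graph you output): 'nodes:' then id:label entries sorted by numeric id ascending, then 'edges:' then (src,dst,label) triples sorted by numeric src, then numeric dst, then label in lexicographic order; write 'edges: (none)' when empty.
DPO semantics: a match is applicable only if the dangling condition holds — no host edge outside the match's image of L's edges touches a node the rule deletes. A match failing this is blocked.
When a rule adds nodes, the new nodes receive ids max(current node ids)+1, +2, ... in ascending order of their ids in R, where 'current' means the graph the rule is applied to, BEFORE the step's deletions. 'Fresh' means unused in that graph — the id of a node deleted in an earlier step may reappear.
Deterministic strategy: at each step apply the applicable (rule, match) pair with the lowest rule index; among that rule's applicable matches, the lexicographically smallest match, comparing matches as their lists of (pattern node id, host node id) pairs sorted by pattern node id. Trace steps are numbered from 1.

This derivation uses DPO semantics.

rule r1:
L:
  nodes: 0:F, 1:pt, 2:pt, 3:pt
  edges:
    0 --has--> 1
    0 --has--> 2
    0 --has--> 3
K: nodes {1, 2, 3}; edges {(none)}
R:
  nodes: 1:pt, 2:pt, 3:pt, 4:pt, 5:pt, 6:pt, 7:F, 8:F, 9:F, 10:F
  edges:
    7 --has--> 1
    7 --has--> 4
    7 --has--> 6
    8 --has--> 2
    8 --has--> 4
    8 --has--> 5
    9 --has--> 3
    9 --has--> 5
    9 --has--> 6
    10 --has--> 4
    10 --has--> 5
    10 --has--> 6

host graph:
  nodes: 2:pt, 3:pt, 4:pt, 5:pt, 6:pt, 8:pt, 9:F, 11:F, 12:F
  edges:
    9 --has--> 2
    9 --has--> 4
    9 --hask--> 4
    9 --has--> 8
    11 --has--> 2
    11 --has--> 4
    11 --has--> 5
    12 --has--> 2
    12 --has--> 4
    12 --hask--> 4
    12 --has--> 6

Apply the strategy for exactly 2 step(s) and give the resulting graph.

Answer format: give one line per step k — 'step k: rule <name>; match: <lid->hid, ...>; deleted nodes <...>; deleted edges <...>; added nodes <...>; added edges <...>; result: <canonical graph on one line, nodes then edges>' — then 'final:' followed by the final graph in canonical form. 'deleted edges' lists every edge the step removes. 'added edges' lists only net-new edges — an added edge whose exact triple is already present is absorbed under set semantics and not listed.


step 1: rule r1; match: 0->11, 1->2, 2->4, 3->5; deleted nodes 11; deleted edges (11,2,has); (11,4,has); (11,5,has); added nodes 13, 14, 15, 16, 17, 18, 19; added edges (16,2,has); (16,13,has); (16,15,has); (17,4,has); (17,13,has); (17,14,has); (18,5,has); (18,14,has); (18,15,has); (19,13,has); (19,14,has); (19,15,has); result: nodes: 2:pt, 3:pt, 4:pt, 5:pt, 6:pt, 8:pt, 9:F, 12:F, 13:pt, 14:pt, 15:pt, 16:F, 17:F, 18:F, 19:F edges: (9,2,has); (9,4,has); (9,4,hask); (9,8,has); (12,2,has); (12,4,has); (12,4,hask); (12,6,has); (16,2,has); (16,13,has); (16,15,has); (17,4,has); (17,13,has); (17,14,has); (18,5,has); (18,14,has); (18,15,has); (19,13,has); (19,14,has); (19,15,has)
step 2: rule r1; match: 0->16, 1->2, 2->13, 3->15; deleted nodes 16; deleted edges (16,2,has); (16,13,has); (16,15,has); added nodes 20, 21, 22, 23, 24, 25, 26; added edges (23,2,has); (23,20,has); (23,22,has); (24,13,has); (24,20,has); (24,21,has); (25,15,has); (25,21,has); (25,22,has); (26,20,has); (26,21,has); (26,22,has); result: nodes: 2:pt, 3:pt, 4:pt, 5:pt, 6:pt, 8:pt, 9:F, 12:F, 13:pt, 14:pt, 15:pt, 17:F, 18:F, 19:F, 20:pt, 21:pt, 22:pt, 23:F, 24:F, 25:F, 26:F edges: (9,2,has); (9,4,has); (9,4,hask); (9,8,has); (12,2,has); (12,4,has); (12,4,hask); (12,6,has); (17,4,has); (17,13,has); (17,14,has); (18,5,has); (18,14,has); (18,15,has); (19,13,has); (19,14,has); (19,15,has); (23,2,has); (23,20,has); (23,22,has); (24,13,has); (24,20,has); (24,21,has); (25,15,has); (25,21,has); (25,22,has); (26,20,has); (26,21,has); (26,22,has)
final:
nodes: 2:pt, 3:pt, 4:pt, 5:pt, 6:pt, 8:pt, 9:F, 12:F, 13:pt, 14:pt, 15:pt, 17:F, 18:F, 19:F, 20:pt, 21:pt, 22:pt, 23:F, 24:F, 25:F, 26:F
edges: (9,2,has); (9,4,has); (9,4,hask); (9,8,has); (12,2,has); (12,4,has); (12,4,hask); (12,6,has); (17,4,has); (17,13,has); (17,14,has); (18,5,has); (18,14,has); (18,15,has); (19,13,has); (19,14,has); (19,15,has); (23,2,has); (23,20,has); (23,22,has); (24,13,has); (24,20,has); (24,21,has); (25,15,has); (25,21,has); (25,22,has); (26,20,has); (26,21,has); (26,22,has)


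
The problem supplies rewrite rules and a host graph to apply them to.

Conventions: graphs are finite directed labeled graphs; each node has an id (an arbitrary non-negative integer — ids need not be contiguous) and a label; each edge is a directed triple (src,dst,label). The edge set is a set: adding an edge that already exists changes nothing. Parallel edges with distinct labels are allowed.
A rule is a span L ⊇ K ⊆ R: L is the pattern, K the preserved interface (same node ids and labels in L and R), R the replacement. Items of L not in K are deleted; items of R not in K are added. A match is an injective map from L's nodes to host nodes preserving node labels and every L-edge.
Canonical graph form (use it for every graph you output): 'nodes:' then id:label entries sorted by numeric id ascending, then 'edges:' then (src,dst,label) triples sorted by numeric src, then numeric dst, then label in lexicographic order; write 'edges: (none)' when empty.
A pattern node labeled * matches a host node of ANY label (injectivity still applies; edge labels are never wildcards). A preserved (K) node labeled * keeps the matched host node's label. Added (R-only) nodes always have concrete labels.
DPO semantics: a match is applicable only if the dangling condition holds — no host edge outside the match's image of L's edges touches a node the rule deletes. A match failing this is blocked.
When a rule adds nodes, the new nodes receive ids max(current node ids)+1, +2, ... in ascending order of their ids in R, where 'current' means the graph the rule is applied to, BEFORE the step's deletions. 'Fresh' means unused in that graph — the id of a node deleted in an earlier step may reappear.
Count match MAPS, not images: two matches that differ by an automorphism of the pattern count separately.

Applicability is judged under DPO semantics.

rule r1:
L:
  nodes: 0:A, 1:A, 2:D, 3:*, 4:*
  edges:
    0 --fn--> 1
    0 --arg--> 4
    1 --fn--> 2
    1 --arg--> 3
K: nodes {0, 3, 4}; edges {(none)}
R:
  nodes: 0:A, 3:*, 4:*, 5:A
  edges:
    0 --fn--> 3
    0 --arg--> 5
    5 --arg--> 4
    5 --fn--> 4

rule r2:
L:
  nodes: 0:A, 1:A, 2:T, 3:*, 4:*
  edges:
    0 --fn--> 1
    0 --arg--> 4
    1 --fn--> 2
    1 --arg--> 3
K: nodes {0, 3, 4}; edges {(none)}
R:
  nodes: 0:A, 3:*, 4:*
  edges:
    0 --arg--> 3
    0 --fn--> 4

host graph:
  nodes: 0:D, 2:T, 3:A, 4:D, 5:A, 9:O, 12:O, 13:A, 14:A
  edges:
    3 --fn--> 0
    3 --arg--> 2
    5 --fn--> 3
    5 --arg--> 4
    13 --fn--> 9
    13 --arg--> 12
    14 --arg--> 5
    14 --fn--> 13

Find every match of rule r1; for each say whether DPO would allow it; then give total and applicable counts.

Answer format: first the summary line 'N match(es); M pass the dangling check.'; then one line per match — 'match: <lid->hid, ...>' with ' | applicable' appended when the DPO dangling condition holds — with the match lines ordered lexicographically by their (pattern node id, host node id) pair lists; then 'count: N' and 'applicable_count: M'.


1 match(es); 1 pass the dangling check.
match: 0->5, 1->3, 2->0, 3->2, 4->4 | applicable
count: 1
applicable_count: 1


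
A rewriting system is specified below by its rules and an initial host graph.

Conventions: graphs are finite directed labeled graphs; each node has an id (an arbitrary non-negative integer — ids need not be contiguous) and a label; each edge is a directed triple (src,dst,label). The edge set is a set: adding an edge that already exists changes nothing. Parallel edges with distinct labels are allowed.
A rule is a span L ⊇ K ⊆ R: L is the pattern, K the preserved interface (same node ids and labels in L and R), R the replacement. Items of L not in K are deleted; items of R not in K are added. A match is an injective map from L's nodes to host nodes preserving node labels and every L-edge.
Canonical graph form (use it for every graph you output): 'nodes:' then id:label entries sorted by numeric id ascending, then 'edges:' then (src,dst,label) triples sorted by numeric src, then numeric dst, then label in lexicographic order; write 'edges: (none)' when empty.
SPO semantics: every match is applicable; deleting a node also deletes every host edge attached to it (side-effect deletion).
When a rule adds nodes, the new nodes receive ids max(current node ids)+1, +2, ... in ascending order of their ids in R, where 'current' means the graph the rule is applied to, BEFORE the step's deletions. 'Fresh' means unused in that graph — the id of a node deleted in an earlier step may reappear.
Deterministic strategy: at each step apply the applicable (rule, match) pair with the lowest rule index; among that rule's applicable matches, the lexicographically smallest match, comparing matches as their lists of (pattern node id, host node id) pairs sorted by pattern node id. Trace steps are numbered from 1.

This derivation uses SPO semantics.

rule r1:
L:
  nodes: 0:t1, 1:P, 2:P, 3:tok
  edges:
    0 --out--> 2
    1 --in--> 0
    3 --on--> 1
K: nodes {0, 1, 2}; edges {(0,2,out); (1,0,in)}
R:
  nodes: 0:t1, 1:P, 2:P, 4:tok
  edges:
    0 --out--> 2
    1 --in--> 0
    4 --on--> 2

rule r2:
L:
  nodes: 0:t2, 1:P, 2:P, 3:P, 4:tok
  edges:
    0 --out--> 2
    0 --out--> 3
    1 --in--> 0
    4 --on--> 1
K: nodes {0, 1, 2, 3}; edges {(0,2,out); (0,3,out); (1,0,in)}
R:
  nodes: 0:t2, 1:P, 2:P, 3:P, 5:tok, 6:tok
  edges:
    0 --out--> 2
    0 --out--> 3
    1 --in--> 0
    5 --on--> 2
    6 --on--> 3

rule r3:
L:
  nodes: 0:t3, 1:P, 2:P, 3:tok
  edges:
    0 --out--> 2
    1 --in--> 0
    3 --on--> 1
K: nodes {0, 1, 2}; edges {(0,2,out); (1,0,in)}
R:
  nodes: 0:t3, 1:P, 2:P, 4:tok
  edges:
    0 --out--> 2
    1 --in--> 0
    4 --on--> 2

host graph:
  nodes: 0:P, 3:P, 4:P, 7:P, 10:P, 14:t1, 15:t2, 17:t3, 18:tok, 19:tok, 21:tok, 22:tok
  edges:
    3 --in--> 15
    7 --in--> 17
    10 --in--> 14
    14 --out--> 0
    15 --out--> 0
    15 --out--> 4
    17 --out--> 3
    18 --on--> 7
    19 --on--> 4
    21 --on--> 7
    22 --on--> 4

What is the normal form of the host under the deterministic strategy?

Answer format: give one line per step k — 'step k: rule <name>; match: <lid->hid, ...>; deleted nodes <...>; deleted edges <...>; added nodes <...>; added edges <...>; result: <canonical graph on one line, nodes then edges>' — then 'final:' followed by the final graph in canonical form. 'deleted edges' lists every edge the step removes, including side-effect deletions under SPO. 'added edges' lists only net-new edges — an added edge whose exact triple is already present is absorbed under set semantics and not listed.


step 1: rule r3; match: 0->17, 1->7, 2->3, 3->18; deleted nodes 18; deleted edges (18,7,on); added nodes 23; added edges (23,3,on); result: nodes: 0:P, 3:P, 4:P, 7:P, 10:P, 14:t1, 15:t2, 17:t3, 19:tok, 21:tok, 22:tok, 23:tok edges: (3,15,in); (7,17,in); (10,14,in); (14,0,out); (15,0,out); (15,4,out); (17,3,out); (19,4,on); (21,7,on); (22,4,on); (23,3,on)
step 2: rule r2; match: 0->15, 1->3, 2->0, 3->4, 4->23; deleted nodes 23; deleted edges (23,3,on); added nodes 24, 25; added edges (24,0,on); (25,4,on); result: nodes: 0:P, 3:P, 4:P, 7:P, 10:P, 14:t1, 15:t2, 17:t3, 19:tok, 21:tok, 22:tok, 24:tok, 25:tok edges: (3,15,in); (7,17,in); (10,14,in); (14,0,out); (15,0,out); (15,4,out); (17,3,out); (19,4,on); (21,7,on); (22,4,on); (24,0,on); (25,4,on)
step 3: rule r3; match: 0->17, 1->7, 2->3, 3->21; deleted nodes 21; deleted edges (21,7,on); added nodes 26; added edges (26,3,on); result: nodes: 0:P, 3:P, 4:P, 7:P, 10:P, 14:t1, 15:t2, 17:t3, 19:tok, 22:tok, 24:tok, 25:tok, 26:tok edges: (3,15,in); (7,17,in); (10,14,in); (14,0,out); (15,0,out); (15,4,out); (17,3,out); (19,4,on); (22,4,on); (24,0,on); (25,4,on); (26,3,on)
step 4: rule r2; match: 0->15, 1->3, 2->0, 3->4, 4->26; deleted nodes 26; deleted edges (26,3,on); added nodes 27, 28; added edges (27,0,on); (28,4,on); result: nodes: 0:P, 3:P, 4:P, 7:P, 10:P, 14:t1, 15:t2, 17:t3, 19:tok, 22:tok, 24:tok, 25:tok, 27:tok, 28:tok edges: (3,15,in); (7,17,in); (10,14,in); (14,0,out); (15,0,out); (15,4,out); (17,3,out); (19,4,on); (22,4,on); (24,0,on); (25,4,on); (27,0,on); (28,4,on)
final:
nodes: 0:P, 3:P, 4:P, 7:P, 10:P, 14:t1, 15:t2, 17:t3, 19:tok, 22:tok, 24:tok, 25:tok, 27:tok, 28:tok
edges: (3,15,in); (7,17,in); (10,14,in); (14,0,out); (15,0,out); (15,4,out); (17,3,out); (19,4,on); (22,4,on); (24,0,on); (25,4,on); (27,0,on); (28,4,on)


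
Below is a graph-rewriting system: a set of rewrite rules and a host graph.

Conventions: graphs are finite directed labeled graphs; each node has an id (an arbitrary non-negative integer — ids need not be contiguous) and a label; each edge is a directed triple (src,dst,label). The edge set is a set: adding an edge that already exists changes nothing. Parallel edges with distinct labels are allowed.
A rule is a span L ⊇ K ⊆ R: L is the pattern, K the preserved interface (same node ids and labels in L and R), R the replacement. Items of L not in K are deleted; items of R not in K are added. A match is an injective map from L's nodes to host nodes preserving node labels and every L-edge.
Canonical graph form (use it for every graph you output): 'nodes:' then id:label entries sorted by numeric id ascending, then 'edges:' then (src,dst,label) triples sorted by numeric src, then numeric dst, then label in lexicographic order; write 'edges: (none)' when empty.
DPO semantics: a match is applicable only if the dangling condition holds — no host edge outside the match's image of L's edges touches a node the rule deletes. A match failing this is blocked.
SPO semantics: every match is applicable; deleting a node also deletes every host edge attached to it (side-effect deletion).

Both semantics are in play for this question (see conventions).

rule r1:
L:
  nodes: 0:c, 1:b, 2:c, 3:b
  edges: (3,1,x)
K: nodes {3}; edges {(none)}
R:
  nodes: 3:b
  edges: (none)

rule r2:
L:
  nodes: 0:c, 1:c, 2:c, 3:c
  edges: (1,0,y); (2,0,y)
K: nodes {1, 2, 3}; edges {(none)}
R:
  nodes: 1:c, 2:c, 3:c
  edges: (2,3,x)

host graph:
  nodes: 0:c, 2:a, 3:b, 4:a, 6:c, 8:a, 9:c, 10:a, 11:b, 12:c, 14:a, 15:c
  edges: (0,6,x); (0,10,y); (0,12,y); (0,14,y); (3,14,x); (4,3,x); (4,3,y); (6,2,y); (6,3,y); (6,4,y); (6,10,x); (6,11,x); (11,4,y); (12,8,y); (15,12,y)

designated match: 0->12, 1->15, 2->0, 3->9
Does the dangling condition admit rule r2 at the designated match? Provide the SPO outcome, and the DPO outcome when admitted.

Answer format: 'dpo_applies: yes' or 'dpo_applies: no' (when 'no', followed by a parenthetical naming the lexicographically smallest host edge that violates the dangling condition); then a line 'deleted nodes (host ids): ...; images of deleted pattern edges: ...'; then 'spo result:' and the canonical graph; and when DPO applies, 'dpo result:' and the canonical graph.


dpo_applies: no
(the rule deletes node 12, which keeps host edge (12,8,y) outside the match image — the dangling condition fails, DPO blocks; SPO proceeds and side-deletes such edges)
deleted nodes (host ids): 12; images of deleted pattern edges: (0,12,y); (15,12,y)
spo result:
nodes: 0:c, 2:a, 3:b, 4:a, 6:c, 8:a, 9:c, 10:a, 11:b, 14:a, 15:c
edges: (0,6,x); (0,9,x); (0,10,y); (0,14,y); (3,14,x); (4,3,x); (4,3,y); (6,2,y); (6,3,y); (6,4,y); (6,10,x); (6,11,x); (11,4,y)


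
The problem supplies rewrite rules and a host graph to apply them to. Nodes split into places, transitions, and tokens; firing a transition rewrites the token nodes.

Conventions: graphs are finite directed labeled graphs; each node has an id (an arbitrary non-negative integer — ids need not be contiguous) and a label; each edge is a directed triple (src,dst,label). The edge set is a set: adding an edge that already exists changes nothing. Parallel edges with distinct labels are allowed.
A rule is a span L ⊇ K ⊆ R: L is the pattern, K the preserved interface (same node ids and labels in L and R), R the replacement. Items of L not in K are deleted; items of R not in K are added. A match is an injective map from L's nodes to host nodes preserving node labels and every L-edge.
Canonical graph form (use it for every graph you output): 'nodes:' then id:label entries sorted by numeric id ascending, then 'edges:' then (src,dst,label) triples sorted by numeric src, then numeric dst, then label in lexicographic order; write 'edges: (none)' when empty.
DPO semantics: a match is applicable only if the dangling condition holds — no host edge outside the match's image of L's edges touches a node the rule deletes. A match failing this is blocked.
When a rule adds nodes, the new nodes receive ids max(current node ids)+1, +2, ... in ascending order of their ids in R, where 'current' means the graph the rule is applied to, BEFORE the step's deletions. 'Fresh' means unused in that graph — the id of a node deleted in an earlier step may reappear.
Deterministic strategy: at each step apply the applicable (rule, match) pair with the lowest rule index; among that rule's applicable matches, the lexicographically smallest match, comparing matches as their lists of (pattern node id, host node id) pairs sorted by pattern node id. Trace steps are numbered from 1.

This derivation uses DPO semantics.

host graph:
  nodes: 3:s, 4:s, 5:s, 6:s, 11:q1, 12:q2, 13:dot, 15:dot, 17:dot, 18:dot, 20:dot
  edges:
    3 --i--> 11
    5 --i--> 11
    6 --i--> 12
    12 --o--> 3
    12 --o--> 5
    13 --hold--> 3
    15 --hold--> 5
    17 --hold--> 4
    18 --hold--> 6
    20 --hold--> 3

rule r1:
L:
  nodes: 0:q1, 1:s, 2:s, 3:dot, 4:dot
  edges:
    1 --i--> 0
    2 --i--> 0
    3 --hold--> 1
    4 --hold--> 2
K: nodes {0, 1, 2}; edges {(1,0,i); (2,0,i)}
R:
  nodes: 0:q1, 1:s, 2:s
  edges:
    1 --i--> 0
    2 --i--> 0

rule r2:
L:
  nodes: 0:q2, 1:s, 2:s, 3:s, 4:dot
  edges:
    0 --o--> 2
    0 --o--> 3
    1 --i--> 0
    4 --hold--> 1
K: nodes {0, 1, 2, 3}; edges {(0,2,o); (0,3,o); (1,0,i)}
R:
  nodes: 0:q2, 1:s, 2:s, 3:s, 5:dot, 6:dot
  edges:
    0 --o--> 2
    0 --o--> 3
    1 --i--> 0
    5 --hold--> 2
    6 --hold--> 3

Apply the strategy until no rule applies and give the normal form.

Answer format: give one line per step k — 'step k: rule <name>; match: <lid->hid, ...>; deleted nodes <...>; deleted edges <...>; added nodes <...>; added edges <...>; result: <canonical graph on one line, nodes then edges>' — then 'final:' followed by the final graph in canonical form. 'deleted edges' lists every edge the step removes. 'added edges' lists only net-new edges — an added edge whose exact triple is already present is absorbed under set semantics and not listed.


step 1: rule r1; match: 0->11, 1->3, 2->5, 3->13, 4->15; deleted nodes 13, 15; deleted edges (13,3,hold); (15,5,hold); added nodes (none); added edges (none); result: nodes: 3:s, 4:s, 5:s, 6:s, 11:q1, 12:q2, 17:dot, 18:dot, 20:dot edges: (3,11,i); (5,11,i); (6,12,i); (12,3,o); (12,5,o); (17,4,hold); (18,6,hold); (20,3,hold)
step 2: rule r2; match: 0->12, 1->6, 2->3, 3->5, 4->18; deleted nodes 18; deleted edges (18,6,hold); added nodes 21, 22; added edges (21,3,hold); (22,5,hold); result: nodes: 3:s, 4:s, 5:s, 6:s, 11:q1, 12:q2, 17:dot, 20:dot, 21:dot, 22:dot edges: (3,11,i); (5,11,i); (6,12,i); (12,3,o); (12,5,o); (17,4,hold); (20,3,hold); (21,3,hold); (22,5,hold)
step 3: rule r1; match: 0->11, 1->3, 2->5, 3->20, 4->22; deleted nodes 20, 22; deleted edges (20,3,hold); (22,5,hold); added nodes (none); added edges (none); result: nodes: 3:s, 4:s, 5:s, 6:s, 11:q1, 12:q2, 17:dot, 21:dot edges: (3,11,i); (5,11,i); (6,12,i); (12,3,o); (12,5,o); (17,4,hold); (21,3,hold)
final:
nodes: 3:s, 4:s, 5:s, 6:s, 11:q1, 12:q2, 17:dot, 21:dot
edges: (3,11,i); (5,11,i); (6,12,i); (12,3,o); (12,5,o); (17,4,hold); (21,3,hold)


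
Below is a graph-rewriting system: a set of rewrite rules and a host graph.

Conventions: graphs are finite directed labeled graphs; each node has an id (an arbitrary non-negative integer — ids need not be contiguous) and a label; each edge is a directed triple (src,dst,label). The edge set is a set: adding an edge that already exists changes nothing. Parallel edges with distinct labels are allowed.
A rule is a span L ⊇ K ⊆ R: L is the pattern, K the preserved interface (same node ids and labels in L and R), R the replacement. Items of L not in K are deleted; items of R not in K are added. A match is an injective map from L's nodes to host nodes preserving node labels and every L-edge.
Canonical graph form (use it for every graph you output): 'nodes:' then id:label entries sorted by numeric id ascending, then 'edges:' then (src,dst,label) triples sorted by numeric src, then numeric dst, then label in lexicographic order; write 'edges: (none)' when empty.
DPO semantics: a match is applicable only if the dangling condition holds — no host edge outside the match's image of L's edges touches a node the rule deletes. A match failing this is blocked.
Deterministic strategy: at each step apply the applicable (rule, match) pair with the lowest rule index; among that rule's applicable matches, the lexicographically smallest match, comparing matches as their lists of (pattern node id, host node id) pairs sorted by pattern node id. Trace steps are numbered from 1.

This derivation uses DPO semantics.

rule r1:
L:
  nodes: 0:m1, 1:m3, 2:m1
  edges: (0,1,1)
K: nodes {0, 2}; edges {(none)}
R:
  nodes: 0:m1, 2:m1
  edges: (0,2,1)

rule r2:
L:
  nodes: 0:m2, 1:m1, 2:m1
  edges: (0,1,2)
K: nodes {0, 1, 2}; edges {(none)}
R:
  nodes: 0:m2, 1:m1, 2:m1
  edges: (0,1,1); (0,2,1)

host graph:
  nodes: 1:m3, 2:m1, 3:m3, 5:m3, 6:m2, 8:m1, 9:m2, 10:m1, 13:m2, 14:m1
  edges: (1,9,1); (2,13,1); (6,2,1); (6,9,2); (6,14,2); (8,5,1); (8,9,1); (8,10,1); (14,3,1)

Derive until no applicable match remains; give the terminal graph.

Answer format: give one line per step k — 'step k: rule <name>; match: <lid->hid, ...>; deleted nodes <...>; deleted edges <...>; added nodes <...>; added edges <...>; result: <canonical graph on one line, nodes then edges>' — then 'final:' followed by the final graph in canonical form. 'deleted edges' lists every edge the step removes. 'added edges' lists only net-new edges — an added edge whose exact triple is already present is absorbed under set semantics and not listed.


step 1: rule r1; match: 0->8, 1->5, 2->2; deleted nodes 5; deleted edges (8,5,1); added nodes (none); added edges (8,2,1); result: nodes: 1:m3, 2:m1, 3:m3, 6:m2, 8:m1, 9:m2, 10:m1, 13:m2, 14:m1 edges: (1,9,1); (2,13,1); (6,2,1); (6,9,2); (6,14,2); (8,2,1); (8,9,1); (8,10,1); (14,3,1)
step 2: rule r1; match: 0->14, 1->3, 2->2; deleted nodes 3; deleted edges (14,3,1); added nodes (none); added edges (14,2,1); result: nodes: 1:m3, 2:m1, 6:m2, 8:m1, 9:m2, 10:m1, 13:m2, 14:m1 edges: (1,9,1); (2,13,1); (6,2,1); (6,9,2); (6,14,2); (8,2,1); (8,9,1); (8,10,1); (14,2,1)
step 3: rule r2; match: 0->6, 1->14, 2->2; deleted nodes (none); deleted edges (6,14,2); added nodes (none); added edges (6,14,1); result: nodes: 1:m3, 2:m1, 6:m2, 8:m1, 9:m2, 10:m1, 13:m2, 14:m1 edges: (1,9,1); (2,13,1); (6,2,1); (6,9,2); (6,14,1); (8,2,1); (8,9,1); (8,10,1); (14,2,1)
final:
nodes: 1:m3, 2:m1, 6:m2, 8:m1, 9:m2, 10:m1, 13:m2, 14:m1
edges: (1,9,1); (2,13,1); (6,2,1); (6,9,2); (6,14,1); (8,2,1); (8,9,1); (8,10,1); (14,2,1)


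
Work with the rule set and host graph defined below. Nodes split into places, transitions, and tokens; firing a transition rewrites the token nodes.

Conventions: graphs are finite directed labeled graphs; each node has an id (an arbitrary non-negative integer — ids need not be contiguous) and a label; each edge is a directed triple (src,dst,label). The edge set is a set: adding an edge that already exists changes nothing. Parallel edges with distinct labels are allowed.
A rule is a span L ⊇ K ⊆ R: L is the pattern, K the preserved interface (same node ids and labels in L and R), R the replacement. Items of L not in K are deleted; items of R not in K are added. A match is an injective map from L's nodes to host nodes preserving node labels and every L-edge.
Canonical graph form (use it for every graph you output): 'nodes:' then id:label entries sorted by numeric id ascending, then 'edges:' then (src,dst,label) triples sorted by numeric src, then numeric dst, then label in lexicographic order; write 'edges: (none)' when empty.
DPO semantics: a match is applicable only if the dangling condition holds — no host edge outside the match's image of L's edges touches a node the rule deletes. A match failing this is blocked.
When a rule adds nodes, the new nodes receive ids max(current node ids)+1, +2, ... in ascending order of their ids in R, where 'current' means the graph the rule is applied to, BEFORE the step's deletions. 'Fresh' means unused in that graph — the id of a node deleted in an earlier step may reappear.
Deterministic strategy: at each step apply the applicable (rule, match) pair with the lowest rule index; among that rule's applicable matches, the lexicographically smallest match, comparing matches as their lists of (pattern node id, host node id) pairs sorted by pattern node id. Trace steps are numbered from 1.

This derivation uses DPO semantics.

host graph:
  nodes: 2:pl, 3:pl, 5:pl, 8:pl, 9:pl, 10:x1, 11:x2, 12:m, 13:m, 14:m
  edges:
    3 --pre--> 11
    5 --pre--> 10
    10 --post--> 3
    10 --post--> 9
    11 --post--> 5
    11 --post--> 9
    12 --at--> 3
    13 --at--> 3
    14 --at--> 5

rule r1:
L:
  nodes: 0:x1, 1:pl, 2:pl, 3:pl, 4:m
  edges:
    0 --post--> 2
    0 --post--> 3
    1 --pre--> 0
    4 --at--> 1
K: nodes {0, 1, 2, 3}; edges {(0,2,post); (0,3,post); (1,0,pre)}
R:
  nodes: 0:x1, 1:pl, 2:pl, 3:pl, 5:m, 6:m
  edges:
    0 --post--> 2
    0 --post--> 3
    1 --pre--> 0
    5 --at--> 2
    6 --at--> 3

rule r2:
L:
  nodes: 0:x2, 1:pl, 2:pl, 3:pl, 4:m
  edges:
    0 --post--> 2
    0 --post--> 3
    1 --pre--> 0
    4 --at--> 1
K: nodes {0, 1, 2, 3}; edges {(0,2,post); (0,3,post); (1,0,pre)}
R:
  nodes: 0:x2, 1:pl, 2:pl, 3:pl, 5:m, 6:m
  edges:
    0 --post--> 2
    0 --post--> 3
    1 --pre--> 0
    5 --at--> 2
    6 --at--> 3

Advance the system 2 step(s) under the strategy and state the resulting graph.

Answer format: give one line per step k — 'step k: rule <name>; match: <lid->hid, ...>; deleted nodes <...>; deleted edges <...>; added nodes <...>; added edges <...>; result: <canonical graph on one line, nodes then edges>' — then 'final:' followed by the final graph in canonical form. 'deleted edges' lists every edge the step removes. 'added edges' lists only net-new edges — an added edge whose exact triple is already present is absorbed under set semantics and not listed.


step 1: rule r1; match: 0->10, 1->5, 2->3, 3->9, 4->14; deleted nodes 14; deleted edges (14,5,at); added nodes 15, 16; added edges (15,3,at); (16,9,at); result: nodes: 2:pl, 3:pl, 5:pl, 8:pl, 9:pl, 10:x1, 11:x2, 12:m, 13:m, 15:m, 16:m edges: (3,11,pre); (5,10,pre); (10,3,post); (10,9,post); (11,5,post); (11,9,post); (12,3,at); (13,3,at); (15,3,at); (16,9,at)
step 2: rule r2; match: 0->11, 1->3, 2->5, 3->9, 4->12; deleted nodes 12; deleted edges (12,3,at); added nodes 17, 18; added edges (17,5,at); (18,9,at); result: nodes: 2:pl, 3:pl, 5:pl, 8:pl, 9:pl, 10:x1, 11:x2, 13:m, 15:m, 16:m, 17:m, 18:m edges: (3,11,pre); (5,10,pre); (10,3,post); (10,9,post); (11,5,post); (11,9,post); (13,3,at); (15,3,at); (16,9,at); (17,5,at); (18,9,at)
final:
nodes: 2:pl, 3:pl, 5:pl, 8:pl, 9:pl, 10:x1, 11:x2, 13:m, 15:m, 16:m, 17:m, 18:m
edges: (3,11,pre); (5,10,pre); (10,3,post); (10,9,post); (11,5,post); (11,9,post); (13,3,at); (15,3,at); (16,9,at); (17,5,at); (18,9,at)


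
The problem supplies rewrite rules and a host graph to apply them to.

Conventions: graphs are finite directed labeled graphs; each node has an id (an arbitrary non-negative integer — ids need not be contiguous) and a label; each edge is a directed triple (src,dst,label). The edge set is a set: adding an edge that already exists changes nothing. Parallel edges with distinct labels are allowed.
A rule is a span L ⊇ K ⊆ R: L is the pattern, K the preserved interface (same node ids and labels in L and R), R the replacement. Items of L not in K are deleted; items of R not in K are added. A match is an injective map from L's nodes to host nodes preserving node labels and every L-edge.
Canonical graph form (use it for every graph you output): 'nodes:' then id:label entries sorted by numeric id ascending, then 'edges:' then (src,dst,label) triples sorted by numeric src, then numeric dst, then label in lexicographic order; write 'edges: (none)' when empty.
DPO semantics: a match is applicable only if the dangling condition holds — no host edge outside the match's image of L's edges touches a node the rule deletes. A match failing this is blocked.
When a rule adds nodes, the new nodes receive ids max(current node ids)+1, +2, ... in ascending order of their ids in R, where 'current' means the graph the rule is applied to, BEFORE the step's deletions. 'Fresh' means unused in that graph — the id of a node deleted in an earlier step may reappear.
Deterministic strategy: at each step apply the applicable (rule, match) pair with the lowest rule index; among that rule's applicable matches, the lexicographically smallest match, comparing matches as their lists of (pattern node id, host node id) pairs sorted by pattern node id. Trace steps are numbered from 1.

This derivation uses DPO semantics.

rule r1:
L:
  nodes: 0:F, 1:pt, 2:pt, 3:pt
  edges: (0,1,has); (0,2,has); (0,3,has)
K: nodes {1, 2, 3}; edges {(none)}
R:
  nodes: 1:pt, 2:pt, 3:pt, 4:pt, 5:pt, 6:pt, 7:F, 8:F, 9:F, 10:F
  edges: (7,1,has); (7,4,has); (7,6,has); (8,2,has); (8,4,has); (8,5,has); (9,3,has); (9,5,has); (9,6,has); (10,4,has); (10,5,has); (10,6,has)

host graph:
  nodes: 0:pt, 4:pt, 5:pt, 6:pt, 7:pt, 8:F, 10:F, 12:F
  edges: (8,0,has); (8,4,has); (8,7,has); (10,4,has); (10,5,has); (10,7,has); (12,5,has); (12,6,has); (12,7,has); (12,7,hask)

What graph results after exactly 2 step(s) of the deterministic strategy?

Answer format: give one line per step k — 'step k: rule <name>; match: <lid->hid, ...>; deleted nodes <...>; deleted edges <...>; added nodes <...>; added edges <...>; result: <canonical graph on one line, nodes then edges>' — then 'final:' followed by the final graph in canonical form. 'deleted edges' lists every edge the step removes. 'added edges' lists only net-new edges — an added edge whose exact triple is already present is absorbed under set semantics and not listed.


step 1: rule r1; match: 0->8, 1->0, 2->4, 3->7; deleted nodes 8; deleted edges (8,0,has); (8,4,has); (8,7,has); added nodes 13, 14, 15, 16, 17, 18, 19; added edges (16,0,has); (16,13,has); (16,15,has); (17,4,has); (17,13,has); (17,14,has); (18,7,has); (18,14,has); (18,15,has); (19,13,has); (19,14,has); (19,15,has); result: nodes: 0:pt, 4:pt, 5:pt, 6:pt, 7:pt, 10:F, 12:F, 13:pt, 14:pt, 15:pt, 16:F, 17:F, 18:F, 19:F edges: (10,4,has); (10,5,has); (10,7,has); (12,5,has); (12,6,has); (12,7,has); (12,7,hask); (16,0,has); (16,13,has); (16,15,has); (17,4,has); (17,13,has); (17,14,has); (18,7,has); (18,14,has); (18,15,has); (19,13,has); (19,14,has); (19,15,has)
step 2: rule r1; match: 0->10, 1->4, 2->5, 3->7; deleted nodes 10; deleted edges (10,4,has); (10,5,has); (10,7,has); added nodes 20, 21, 22, 23, 24, 25, 26; added edges (23,4,has); (23,20,has); (23,22,has); (24,5,has); (24,20,has); (24,21,has); (25,7,has); (25,21,has); (25,22,has); (26,20,has); (26,21,has); (26,22,has); result: nodes: 0:pt, 4:pt, 5:pt, 6:pt, 7:pt, 12:F, 13:pt, 14:pt, 15:pt, 16:F, 17:F, 18:F, 19:F, 20:pt, 21:pt, 22:pt, 23:F, 24:F, 25:F, 26:F edges: (12,5,has); (12,6,has); (12,7,has); (12,7,hask); (16,0,has); (16,13,has); (16,15,has); (17,4,has); (17,13,has); (17,14,has); (18,7,has); (18,14,has); (18,15,has); (19,13,has); (19,14,has); (19,15,has); (23,4,has); (23,20,has); (23,22,has); (24,5,has); (24,20,has); (24,21,has); (25,7,has); (25,21,has); (25,22,has); (26,20,has); (26,21,has); (26,22,has)
final:
nodes: 0:pt, 4:pt, 5:pt, 6:pt, 7:pt, 12:F, 13:pt, 14:pt, 15:pt, 16:F, 17:F, 18:F, 19:F, 20:pt, 21:pt, 22:pt, 23:F, 24:F, 25:F, 26:F
edges: (12,5,has); (12,6,has); (12,7,has); (12,7,hask); (16,0,has); (16,13,has); (16,15,has); (17,4,has); (17,13,has); (17,14,has); (18,7,has); (18,14,has); (18,15,has); (19,13,has); (19,14,has); (19,15,has); (23,4,has); (23,20,has); (23,22,has); (24,5,has); (24,20,has); (24,21,has); (25,7,has); (25,21,has); (25,22,has); (26,20,has); (26,21,has); (26,22,has)


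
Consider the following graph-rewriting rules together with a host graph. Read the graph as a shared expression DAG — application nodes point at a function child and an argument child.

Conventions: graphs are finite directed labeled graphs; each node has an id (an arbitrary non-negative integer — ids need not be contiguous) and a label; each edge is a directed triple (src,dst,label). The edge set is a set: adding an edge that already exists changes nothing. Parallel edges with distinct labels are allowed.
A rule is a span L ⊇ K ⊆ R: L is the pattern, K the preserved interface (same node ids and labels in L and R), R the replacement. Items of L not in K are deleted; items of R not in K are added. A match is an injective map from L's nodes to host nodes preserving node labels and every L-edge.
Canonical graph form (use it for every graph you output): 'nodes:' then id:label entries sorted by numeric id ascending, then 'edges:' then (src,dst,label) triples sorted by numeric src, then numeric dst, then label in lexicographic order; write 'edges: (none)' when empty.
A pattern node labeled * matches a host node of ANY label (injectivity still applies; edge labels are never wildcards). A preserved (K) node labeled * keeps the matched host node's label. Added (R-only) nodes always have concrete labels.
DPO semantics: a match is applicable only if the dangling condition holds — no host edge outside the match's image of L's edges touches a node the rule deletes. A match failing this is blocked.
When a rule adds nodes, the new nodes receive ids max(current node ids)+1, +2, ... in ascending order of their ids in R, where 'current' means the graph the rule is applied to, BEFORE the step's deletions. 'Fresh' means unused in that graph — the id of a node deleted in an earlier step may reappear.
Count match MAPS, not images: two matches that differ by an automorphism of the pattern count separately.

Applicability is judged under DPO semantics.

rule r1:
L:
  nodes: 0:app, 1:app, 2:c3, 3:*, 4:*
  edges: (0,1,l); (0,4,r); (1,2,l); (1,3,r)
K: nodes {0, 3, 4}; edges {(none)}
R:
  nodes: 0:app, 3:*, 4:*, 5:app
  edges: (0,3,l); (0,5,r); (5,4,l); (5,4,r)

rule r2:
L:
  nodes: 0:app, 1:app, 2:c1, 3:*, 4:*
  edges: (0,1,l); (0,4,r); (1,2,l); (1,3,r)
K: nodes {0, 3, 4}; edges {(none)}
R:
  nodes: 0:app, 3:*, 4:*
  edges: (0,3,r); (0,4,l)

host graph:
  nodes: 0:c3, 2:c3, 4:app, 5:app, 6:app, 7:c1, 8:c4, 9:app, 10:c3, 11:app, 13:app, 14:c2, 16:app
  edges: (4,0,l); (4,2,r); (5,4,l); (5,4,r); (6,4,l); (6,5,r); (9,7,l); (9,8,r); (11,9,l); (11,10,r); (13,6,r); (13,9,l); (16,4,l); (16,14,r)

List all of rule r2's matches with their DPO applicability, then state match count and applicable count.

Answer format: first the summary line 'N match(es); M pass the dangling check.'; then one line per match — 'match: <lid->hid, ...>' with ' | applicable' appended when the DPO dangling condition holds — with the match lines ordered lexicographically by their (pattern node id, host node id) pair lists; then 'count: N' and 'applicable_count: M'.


2 match(es); 0 pass the dangling check.
match: 0->11, 1->9, 2->7, 3->8, 4->10
match: 0->13, 1->9, 2->7, 3->8, 4->6
count: 2
applicable_count: 0


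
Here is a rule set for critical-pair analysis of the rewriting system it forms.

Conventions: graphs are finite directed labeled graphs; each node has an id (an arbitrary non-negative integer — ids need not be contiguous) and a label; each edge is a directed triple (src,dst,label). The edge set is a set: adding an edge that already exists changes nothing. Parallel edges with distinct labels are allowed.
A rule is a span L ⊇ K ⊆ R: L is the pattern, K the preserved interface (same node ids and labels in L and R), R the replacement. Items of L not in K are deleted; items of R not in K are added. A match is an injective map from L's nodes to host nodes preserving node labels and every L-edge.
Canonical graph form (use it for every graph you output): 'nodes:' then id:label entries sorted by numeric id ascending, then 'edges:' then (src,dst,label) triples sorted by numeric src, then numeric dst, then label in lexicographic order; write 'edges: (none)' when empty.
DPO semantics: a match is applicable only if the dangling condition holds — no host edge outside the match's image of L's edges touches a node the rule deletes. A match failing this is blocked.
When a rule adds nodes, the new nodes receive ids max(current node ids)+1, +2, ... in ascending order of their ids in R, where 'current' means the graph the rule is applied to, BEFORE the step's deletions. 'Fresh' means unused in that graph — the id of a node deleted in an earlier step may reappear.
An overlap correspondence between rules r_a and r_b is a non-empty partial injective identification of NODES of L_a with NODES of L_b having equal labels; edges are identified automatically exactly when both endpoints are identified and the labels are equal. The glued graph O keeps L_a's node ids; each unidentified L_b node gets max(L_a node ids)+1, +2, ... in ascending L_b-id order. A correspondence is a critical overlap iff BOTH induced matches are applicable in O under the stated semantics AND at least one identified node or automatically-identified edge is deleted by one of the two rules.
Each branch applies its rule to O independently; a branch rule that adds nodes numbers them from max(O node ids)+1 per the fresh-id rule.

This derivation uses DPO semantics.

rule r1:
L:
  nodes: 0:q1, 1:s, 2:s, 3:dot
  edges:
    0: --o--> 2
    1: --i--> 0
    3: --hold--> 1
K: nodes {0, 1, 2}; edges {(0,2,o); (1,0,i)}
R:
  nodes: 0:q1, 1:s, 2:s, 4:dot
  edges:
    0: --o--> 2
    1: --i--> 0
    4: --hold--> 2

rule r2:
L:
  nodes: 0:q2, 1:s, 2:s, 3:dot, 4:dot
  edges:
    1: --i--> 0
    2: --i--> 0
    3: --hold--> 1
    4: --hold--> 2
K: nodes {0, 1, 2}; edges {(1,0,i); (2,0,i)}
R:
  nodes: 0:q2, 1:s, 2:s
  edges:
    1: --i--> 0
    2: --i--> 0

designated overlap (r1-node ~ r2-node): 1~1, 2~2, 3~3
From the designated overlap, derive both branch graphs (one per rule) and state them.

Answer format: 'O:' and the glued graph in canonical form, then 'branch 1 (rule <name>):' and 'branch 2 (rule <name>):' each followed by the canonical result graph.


O:
nodes: 0:q1, 1:s, 2:s, 3:dot, 4:q2, 5:dot
edges: (0,2,o); (1,0,i); (1,4,i); (2,4,i); (3,1,hold); (5,2,hold)
branch 1 (rule r1):
nodes: 0:q1, 1:s, 2:s, 4:q2, 5:dot, 6:dot
edges: (0,2,o); (1,0,i); (1,4,i); (2,4,i); (5,2,hold); (6,2,hold)
branch 2 (rule r2):
nodes: 0:q1, 1:s, 2:s, 4:q2
edges: (0,2,o); (1,0,i); (1,4,i); (2,4,i)


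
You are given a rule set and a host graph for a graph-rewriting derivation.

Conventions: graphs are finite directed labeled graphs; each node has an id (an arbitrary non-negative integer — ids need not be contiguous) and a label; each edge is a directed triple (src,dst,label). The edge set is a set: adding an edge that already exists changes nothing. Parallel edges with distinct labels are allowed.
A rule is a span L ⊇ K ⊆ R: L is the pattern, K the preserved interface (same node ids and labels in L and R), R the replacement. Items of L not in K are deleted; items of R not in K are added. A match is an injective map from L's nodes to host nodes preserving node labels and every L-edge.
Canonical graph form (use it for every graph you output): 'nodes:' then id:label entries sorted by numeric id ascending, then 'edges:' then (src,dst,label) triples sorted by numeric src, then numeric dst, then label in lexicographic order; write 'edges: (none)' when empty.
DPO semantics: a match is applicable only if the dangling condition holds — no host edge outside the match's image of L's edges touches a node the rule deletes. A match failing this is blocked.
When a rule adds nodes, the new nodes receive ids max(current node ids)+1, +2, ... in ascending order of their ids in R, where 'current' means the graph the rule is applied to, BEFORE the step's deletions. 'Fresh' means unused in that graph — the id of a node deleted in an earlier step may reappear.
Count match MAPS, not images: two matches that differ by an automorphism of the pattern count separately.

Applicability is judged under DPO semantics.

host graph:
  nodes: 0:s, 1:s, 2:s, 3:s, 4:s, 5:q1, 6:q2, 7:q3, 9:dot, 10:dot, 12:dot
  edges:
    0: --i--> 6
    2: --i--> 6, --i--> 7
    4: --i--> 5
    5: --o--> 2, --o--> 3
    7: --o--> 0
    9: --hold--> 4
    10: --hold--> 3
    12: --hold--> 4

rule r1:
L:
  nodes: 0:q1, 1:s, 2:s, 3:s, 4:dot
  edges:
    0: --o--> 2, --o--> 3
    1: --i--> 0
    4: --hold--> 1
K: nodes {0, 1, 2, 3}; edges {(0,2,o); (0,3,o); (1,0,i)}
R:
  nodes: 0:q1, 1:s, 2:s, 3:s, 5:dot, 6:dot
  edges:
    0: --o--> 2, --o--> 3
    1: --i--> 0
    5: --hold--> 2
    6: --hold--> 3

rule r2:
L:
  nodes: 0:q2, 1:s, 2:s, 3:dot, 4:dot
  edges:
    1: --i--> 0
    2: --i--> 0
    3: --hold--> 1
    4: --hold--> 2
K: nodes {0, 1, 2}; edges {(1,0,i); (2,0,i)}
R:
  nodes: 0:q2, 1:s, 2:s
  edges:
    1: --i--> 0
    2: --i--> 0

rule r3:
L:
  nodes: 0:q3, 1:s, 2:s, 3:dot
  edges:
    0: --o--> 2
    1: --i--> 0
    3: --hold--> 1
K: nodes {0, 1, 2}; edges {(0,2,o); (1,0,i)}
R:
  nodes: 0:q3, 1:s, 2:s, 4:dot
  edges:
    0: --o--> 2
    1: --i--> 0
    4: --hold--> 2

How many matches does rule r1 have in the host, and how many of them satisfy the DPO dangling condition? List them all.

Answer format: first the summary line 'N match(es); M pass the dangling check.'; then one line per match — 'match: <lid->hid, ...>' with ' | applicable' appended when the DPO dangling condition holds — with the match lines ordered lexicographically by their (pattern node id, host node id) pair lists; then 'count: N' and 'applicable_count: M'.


4 match(es); 4 pass the dangling check.
match: 0->5, 1->4, 2->2, 3->3, 4->9 | applicable
match: 0->5, 1->4, 2->2, 3->3, 4->12 | applicable
match: 0->5, 1->4, 2->3, 3->2, 4->9 | applicable
match: 0->5, 1->4, 2->3, 3->2, 4->12 | applicable
count: 4
applicable_count: 4
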